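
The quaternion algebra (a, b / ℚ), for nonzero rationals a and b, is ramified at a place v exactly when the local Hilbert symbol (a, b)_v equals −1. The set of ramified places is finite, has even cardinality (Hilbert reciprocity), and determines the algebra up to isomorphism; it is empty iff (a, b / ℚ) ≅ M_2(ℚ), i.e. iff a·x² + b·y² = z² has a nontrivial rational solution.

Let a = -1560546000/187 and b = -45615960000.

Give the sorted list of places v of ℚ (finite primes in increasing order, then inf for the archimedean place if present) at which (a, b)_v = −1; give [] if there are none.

[13, 17, 19, inf]

Mod squares: a ≡ -53295, b ≡ -39. Check v ∈ {∞, 2, 3, 5, 11, 13, 17, 19}.
v=11: a=11^-1·(≡7), b=11^0·(≡5) mod 11; (7|11)=-1, (5|11)=+1; (−1)^{-1·0·5}·(-1)^0·(+1)^-1 = +1.
v=2: v_2(a)=4, v_2(b)=6; units ≡ 1, 1 (mod 8); ε·ε+αω+βω = 0·0+4·0+6·0 ≡ 0  ⇒  (a,b)_2 = +1.
v=∞: -53295 < 0 and -39 < 0  ⇒  (a,b)_∞ = -1.
v=3: a=3^5·(≡1), b=3^5·(≡2) mod 3; (1|3)=+1, (2|3)=-1; (−1)^{5·5·1}·(+1)^5·(-1)^5 = +1.
v=19: a=19^1·(≡7), b=19^2·(≡13) mod 19; (7|19)=+1, (13|19)=-1; (−1)^{1·2·9}·(+1)^2·(-1)^1 = -1.
v=17: a=17^-1·(≡10), b=17^0·(≡5) mod 17; (10|17)=-1, (5|17)=-1; (−1)^{-1·0·8}·(-1)^0·(-1)^-1 = -1.
v=5: a=5^3·(≡1), b=5^4·(≡4) mod 5; (1|5)=+1, (4|5)=+1; (−1)^{3·4·2}·(+1)^4·(+1)^3 = +1.
v=13: a=13^2·(≡6), b=13^1·(≡12) mod 13; (6|13)=-1, (12|13)=+1; (−1)^{2·1·6}·(-1)^1·(+1)^2 = -1.
(-53295, -39 / ℚ) ramifies at {13, 17, 19, ∞}: a division algebra.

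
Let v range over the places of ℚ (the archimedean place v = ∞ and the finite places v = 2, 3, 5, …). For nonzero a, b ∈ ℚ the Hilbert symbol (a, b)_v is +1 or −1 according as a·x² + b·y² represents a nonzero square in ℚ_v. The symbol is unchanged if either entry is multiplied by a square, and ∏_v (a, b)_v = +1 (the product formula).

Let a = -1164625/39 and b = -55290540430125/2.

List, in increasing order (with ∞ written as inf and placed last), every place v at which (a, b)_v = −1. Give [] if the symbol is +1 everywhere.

Mod squares: a ≡ -15015, b ≡ -10010. Check v ∈ {∞, 2, 3, 5, 7, 11, 13}.
v=5: a=5^3·(≡2), b=5^3·(≡2) mod 5; (2|5)=-1, (2|5)=-1; (−1)^{3·3·2}·(-1)^3·(-1)^3 = +1.
v=7: a=7^1·(≡2), b=7^5·(≡6) mod 7; (2|7)=+1, (6|7)=-1; (−1)^{1·5·3}·(+1)^5·(-1)^1 = +1.
v=11: a=11^3·(≡10), b=11^3·(≡1) mod 11; (10|11)=-1, (1|11)=+1; (−1)^{3·3·5}·(-1)^3·(+1)^3 = +1.
v=13: a=13^-1·(≡2), b=13^3·(≡9) mod 13; (2|13)=-1, (9|13)=+1; (−1)^{-1·3·6}·(-1)^3·(+1)^-1 = -1.
v=2: v_2(a)=0, v_2(b)=-1; units ≡ 1, 3 (mod 8); ε·ε+αω+βω = 0·1+0·1+-1·0 ≡ 0  ⇒  (a,b)_2 = +1.
v=∞: -15015 < 0 and -10010 < 0  ⇒  (a,b)_∞ = -1.
v=3: a=3^-1·(≡2), b=3^2·(≡1) mod 3; (2|3)=-1, (1|3)=+1; (−1)^{-1·2·1}·(-1)^2·(+1)^-1 = +1.
Ram(-15015, -10010) = {13, ∞}; no ℚ_13-point on the conic.

[13, inf]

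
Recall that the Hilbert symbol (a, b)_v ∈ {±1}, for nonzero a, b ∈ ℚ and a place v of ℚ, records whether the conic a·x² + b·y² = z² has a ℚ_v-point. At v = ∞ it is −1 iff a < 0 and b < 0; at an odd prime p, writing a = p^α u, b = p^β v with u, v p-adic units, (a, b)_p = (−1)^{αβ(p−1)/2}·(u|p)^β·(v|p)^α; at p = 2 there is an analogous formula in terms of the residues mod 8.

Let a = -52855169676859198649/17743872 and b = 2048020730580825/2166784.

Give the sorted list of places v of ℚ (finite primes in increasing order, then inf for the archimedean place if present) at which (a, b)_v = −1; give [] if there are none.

[3, 7, 11, 17]

(a, b) ≡ (-3003, 17) mod (ℚ^×)²; places V = {2, 3, 5, 7, 11, 13, 17, 19, 23, 41, 43, ∞}.
(a,b)_2: α=-14, β=-12; u≡5, v≡1 (mod 8); ε(u)ε(v)=0·0, αω(v)=-14·0, βω(u)=-12·1; sum ≡ 0  ⇒  +1.
(a,b)_43: α=2, u≡42; β=2, v≡38 (mod 43); (42|43)=-1, (38|43)=+1; sign (−1)^0·-1^2·+1^2 = +1.
(a,b)_∞: sgn(-3003)=−, sgn(17)=+, so +1.
(a,b)_7: α=1, u≡3; β=2, v≡3 (mod 7); (3|7)=-1, (3|7)=-1; sign (−1)^0·-1^2·-1^1 = -1.
(a,b)_5: α=0, u≡3; β=2, v≡2 (mod 5); (3|5)=-1, (2|5)=-1; sign (−1)^0·-1^2·-1^0 = +1.
(a,b)_13: α=1, u≡4; β=2, v≡3 (mod 13); (4|13)=+1, (3|13)=+1; sign (−1)^0·+1^2·+1^1 = +1.
(a,b)_17: α=4, u≡7; β=3, v≡15 (mod 17); (7|17)=-1, (15|17)=+1; sign (−1)^0·-1^3·+1^4 = -1.
(a,b)_11: α=3, u≡8; β=2, v≡10 (mod 11); (8|11)=-1, (10|11)=-1; sign (−1)^0·-1^2·-1^3 = -1.
(a,b)_3: α=-1, u≡1; β=2, v≡2 (mod 3); (1|3)=+1, (2|3)=-1; sign (−1)^0·+1^2·-1^-1 = -1.
(a,b)_23: α=0, u≡15; β=-2, v≡19 (mod 23); (15|23)=-1, (19|23)=-1; sign (−1)^0·-1^-2·-1^0 = +1.
(a,b)_41: α=4, u≡39; β=0, v≡12 (mod 41); (39|41)=+1, (12|41)=-1; sign (−1)^0·+1^0·-1^4 = +1.
(a,b)_19: α=-2, u≡18; β=0, v≡7 (mod 19); (18|19)=-1, (7|19)=+1; sign (−1)^0·-1^0·+1^-2 = +1.
|Ram(-3003, 17)| = 4, even; anisotropic at {3, 7, 11, 17}.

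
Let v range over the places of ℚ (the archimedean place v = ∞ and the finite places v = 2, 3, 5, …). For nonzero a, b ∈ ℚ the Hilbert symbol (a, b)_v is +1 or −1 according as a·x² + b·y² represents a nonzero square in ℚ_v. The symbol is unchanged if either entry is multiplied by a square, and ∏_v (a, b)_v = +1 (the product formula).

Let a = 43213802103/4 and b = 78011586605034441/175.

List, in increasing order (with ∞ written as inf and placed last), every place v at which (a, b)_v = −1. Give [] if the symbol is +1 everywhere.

[2, 3, 7, 29]

(a, b) ≡ (87, 1508087) mod (ℚ^×)²; places V = {2, 3, 5, 7, 17, 19, 23, 29, ∞}.
(a,b)_3: α=3, u≡2; β=8, v≡2 (mod 3); (2|3)=-1, (2|3)=-1; sign (−1)^0·-1^8·-1^3 = -1.
(a,b)_2: α=-2, β=0; u≡7, v≡7 (mod 8); ε(u)ε(v)=1·1, αω(v)=-2·0, βω(u)=0·0; sum ≡ 1  ⇒  -1.
(a,b)_17: α=2, u≡2; β=3, v≡11 (mod 17); (2|17)=+1, (11|17)=-1; sign (−1)^0·+1^3·-1^2 = +1.
(a,b)_29: α=1, u≡2; β=1, v≡5 (mod 29); (2|29)=-1, (5|29)=+1; sign (−1)^0·-1^1·+1^1 = -1.
(a,b)_5: α=0, u≡2; β=-2, v≡3 (mod 5); (2|5)=-1, (3|5)=-1; sign (−1)^0·-1^-2·-1^0 = +1.
(a,b)_∞: sgn(87)=+, sgn(1508087)=+, so +1.
(a,b)_7: α=0, u≡6; β=-1, v≡4 (mod 7); (6|7)=-1, (4|7)=+1; sign (−1)^0·-1^-1·+1^0 = -1.
(a,b)_19: α=2, u≡7; β=3, v≡15 (mod 19); (7|19)=+1, (15|19)=-1; sign (−1)^0·+1^3·-1^2 = +1.
(a,b)_23: α=2, u≡6; β=3, v≡19 (mod 23); (6|23)=+1, (19|23)=-1; sign (−1)^0·+1^3·-1^2 = +1.
(87, 1508087 / ℚ) ramifies at {2, 3, 7, 29}: a division algebra.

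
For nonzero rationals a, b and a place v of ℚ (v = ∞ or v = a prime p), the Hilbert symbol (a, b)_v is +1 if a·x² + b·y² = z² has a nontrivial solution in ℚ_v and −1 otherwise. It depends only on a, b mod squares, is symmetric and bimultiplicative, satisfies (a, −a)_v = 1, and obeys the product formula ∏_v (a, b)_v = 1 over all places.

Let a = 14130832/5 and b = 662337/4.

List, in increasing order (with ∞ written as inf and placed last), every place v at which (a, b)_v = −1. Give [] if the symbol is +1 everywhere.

(a, b) ≡ (4415885, 8177) mod (ℚ^×)²; places V = {2, 3, 5, 13, 17, 19, 23, 37, 43, 47, ∞}.
(a,b)_5: α=-1, u≡2; β=0, v≡3 (mod 5); (2|5)=-1, (3|5)=-1; sign (−1)^0·-1^0·-1^-1 = -1.
(a,b)_19: α=1, u≡6; β=0, v≡4 (mod 19); (6|19)=+1, (4|19)=+1; sign (−1)^0·+1^0·+1^1 = +1.
(a,b)_43: α=1, u≡38; β=0, v≡2 (mod 43); (38|43)=+1, (2|43)=-1; sign (−1)^0·+1^0·-1^1 = -1.
(a,b)_17: α=0, u≡15; β=1, v≡12 (mod 17); (15|17)=+1, (12|17)=-1; sign (−1)^0·+1^1·-1^0 = +1.
(a,b)_23: α=1, u≡20; β=0, v≡13 (mod 23); (20|23)=-1, (13|23)=+1; sign (−1)^0·-1^0·+1^1 = +1.
(a,b)_37: α=0, u≡25; β=1, v≡26 (mod 37); (25|37)=+1, (26|37)=+1; sign (−1)^0·+1^1·+1^0 = +1.
(a,b)_13: α=0, u≡8; β=1, v≡7 (mod 13); (8|13)=-1, (7|13)=-1; sign (−1)^0·-1^1·-1^0 = -1.
(a,b)_47: α=1, u≡37; β=0, v≡15 (mod 47); (37|47)=+1, (15|47)=-1; sign (−1)^0·+1^0·-1^1 = -1.
(a,b)_∞: sgn(4415885)=+, sgn(8177)=+, so +1.
(a,b)_2: α=4, β=-2; u≡5, v≡1 (mod 8); ε(u)ε(v)=0·0, αω(v)=4·0, βω(u)=-2·1; sum ≡ 0  ⇒  +1.
(a,b)_3: α=0, u≡2; β=4, v≡2 (mod 3); (2|3)=-1, (2|3)=-1; sign (−1)^0·-1^4·-1^0 = +1.
Ram(4415885, 8177) = {5, 13, 43, 47}; no ℚ_5-point on the conic.

[5, 13, 43, 47]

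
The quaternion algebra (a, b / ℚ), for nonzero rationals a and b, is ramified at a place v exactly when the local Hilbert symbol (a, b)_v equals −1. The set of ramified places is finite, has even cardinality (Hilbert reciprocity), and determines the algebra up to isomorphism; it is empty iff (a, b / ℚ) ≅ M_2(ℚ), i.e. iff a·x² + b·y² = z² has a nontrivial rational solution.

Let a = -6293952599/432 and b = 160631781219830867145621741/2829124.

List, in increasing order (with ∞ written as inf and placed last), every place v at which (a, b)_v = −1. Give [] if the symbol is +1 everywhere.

(a, b) ≡ (-35693493, 50061) mod (ℚ^×)²; places V = {2, 3, 11, 23, 29, 31, 37, 41, ∞}.
(a,b)_29: α=0, u≡12; β=-4, v≡22 (mod 29); (12|29)=-1, (22|29)=+1; sign (−1)^0·-1^-4·+1^0 = +1.
(a,b)_3: α=-3, u≡1; β=5, v≡1 (mod 3); (1|3)=+1, (1|3)=+1; sign (−1)^1·+1^5·+1^-3 = -1.
(a,b)_31: α=1, u≡21; β=2, v≡21 (mod 31); (21|31)=-1, (21|31)=-1; sign (−1)^0·-1^2·-1^1 = -1.
(a,b)_∞: sgn(-35693493)=−, sgn(50061)=+, so +1.
(a,b)_2: α=-4, β=-2; u≡3, v≡5 (mod 8); ε(u)ε(v)=1·0, αω(v)=-4·1, βω(u)=-2·1; sum ≡ 0  ⇒  +1.
(a,b)_37: α=1, u≡21; β=3, v≡7 (mod 37); (21|37)=+1, (7|37)=+1; sign (−1)^0·+1^3·+1^1 = +1.
(a,b)_41: α=1, u≡36; β=3, v≡4 (mod 41); (36|41)=+1, (4|41)=+1; sign (−1)^0·+1^3·+1^1 = +1.
(a,b)_11: α=1, u≡3; β=3, v≡7 (mod 11); (3|11)=+1, (7|11)=-1; sign (−1)^1·+1^3·-1^1 = +1.
(a,b)_23: α=3, u≡10; β=6, v≡9 (mod 23); (10|23)=-1, (9|23)=+1; sign (−1)^0·-1^6·+1^3 = +1.
Ram(-35693493, 50061) = {3, 31}; no ℚ_3-point on the conic.

[3, 31]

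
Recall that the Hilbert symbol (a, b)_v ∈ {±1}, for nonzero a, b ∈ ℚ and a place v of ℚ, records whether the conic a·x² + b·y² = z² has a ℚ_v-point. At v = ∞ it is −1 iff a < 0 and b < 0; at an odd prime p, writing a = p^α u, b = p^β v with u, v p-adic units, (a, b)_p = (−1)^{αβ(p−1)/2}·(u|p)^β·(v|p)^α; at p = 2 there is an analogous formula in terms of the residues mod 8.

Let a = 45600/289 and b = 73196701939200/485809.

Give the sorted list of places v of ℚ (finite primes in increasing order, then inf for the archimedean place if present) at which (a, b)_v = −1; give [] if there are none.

[2, 29]

(a, b) ≡ (114, 23142) mod (ℚ^×)²; places V = {2, 3, 5, 7, 17, 19, 29, 37, 41, ∞}.
(a,b)_41: α=0, u≡4; β=-2, v≡25 (mod 41); (4|41)=+1, (25|41)=+1; sign (−1)^0·+1^-2·+1^0 = +1.
(a,b)_5: α=2, u≡1; β=2, v≡2 (mod 5); (1|5)=+1, (2|5)=-1; sign (−1)^0·+1^2·-1^2 = +1.
(a,b)_3: α=1, u≡2; β=1, v≡1 (mod 3); (2|3)=-1, (1|3)=+1; sign (−1)^1·-1^1·+1^1 = +1.
(a,b)_7: α=0, u≡1; β=1, v≡4 (mod 7); (1|7)=+1, (4|7)=+1; sign (−1)^0·+1^1·+1^0 = +1.
(a,b)_19: α=1, u≡11; β=3, v≡3 (mod 19); (11|19)=+1, (3|19)=-1; sign (−1)^1·+1^3·-1^1 = +1.
(a,b)_17: α=-2, u≡6; β=-2, v≡11 (mod 17); (6|17)=-1, (11|17)=-1; sign (−1)^0·-1^-2·-1^-2 = +1.
(a,b)_29: α=0, u≡17; β=1, v≡26 (mod 29); (17|29)=-1, (26|29)=-1; sign (−1)^0·-1^1·-1^0 = -1.
(a,b)_∞: sgn(114)=+, sgn(23142)=+, so +1.
(a,b)_2: α=5, β=9; u≡1, v≡3 (mod 8); ε(u)ε(v)=0·1, αω(v)=5·1, βω(u)=9·0; sum ≡ 1  ⇒  -1.
(a,b)_37: α=0, u≡3; β=2, v≡32 (mod 37); (3|37)=+1, (32|37)=-1; sign (−1)^0·+1^2·-1^0 = +1.
|Ram(114, 23142)| = 2, even; anisotropic at {2, 29}.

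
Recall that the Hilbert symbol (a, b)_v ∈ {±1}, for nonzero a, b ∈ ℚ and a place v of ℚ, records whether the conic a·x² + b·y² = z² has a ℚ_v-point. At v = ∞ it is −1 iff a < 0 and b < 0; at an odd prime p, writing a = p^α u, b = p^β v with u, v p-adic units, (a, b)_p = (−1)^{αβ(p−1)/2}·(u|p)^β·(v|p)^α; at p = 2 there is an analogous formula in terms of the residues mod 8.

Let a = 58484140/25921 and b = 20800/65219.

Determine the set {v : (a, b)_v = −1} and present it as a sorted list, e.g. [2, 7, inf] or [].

Mod squares: a ≡ 715, b ≡ 143. Check v ∈ {∞, 2, 5, 7, 11, 13, 23}.
v=2: v_2(a)=2, v_2(b)=6; units ≡ 3, 7 (mod 8); ε·ε+αω+βω = 1·1+2·0+6·1 ≡ 1  ⇒  (a,b)_2 = -1.
v=13: a=13^3·(≡4), b=13^1·(≡6) mod 13; (4|13)=+1, (6|13)=-1; (−1)^{3·1·6}·(+1)^1·(-1)^3 = -1.
v=23: a=23^-2·(≡13), b=23^0·(≡17) mod 23; (13|23)=+1, (17|23)=-1; (−1)^{-2·0·11}·(+1)^0·(-1)^-2 = +1.
v=5: a=5^1·(≡3), b=5^2·(≡3) mod 5; (3|5)=-1, (3|5)=-1; (−1)^{1·2·2}·(-1)^2·(-1)^1 = -1.
v=11: a=11^3·(≡10), b=11^-3·(≡2) mod 11; (10|11)=-1, (2|11)=-1; (−1)^{3·-3·5}·(-1)^-3·(-1)^3 = -1.
v=∞: 715 > 0 and 143 > 0  ⇒  (a,b)_∞ = +1.
v=7: a=7^-2·(≡2), b=7^-2·(≡3) mod 7; (2|7)=+1, (3|7)=-1; (−1)^{-2·-2·3}·(+1)^-2·(-1)^-2 = +1.
(715, 143 / ℚ) ramifies at {2, 5, 11, 13}: a division algebra.

[2, 5, 11, 13]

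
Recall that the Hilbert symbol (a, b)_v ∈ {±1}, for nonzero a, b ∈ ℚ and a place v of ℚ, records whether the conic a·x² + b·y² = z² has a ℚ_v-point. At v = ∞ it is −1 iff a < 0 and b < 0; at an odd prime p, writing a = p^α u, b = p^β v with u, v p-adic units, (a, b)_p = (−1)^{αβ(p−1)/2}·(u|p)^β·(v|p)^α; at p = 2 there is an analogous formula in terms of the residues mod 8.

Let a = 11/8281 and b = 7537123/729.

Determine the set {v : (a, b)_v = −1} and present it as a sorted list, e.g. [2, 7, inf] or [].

Mod squares: a ≡ 11, b ≡ 7843. Check v ∈ {∞, 2, 3, 7, 11, 13, 23, 31}.
v=11: a=11^1·(≡5), b=11^1·(≡1) mod 11; (5|11)=+1, (1|11)=+1; (−1)^{1·1·5}·(+1)^1·(+1)^1 = -1.
v=7: a=7^-2·(≡4), b=7^0·(≡6) mod 7; (4|7)=+1, (6|7)=-1; (−1)^{-2·0·3}·(+1)^0·(-1)^-2 = +1.
v=2: v_2(a)=0, v_2(b)=0; units ≡ 3, 3 (mod 8); ε·ε+αω+βω = 1·1+0·1+0·1 ≡ 1  ⇒  (a,b)_2 = -1.
v=13: a=13^-2·(≡5), b=13^0·(≡9) mod 13; (5|13)=-1, (9|13)=+1; (−1)^{-2·0·6}·(-1)^0·(+1)^-2 = +1.
v=31: a=31^0·(≡26), b=31^3·(≡10) mod 31; (26|31)=-1, (10|31)=+1; (−1)^{0·3·15}·(-1)^3·(+1)^0 = -1.
v=∞: 11 > 0 and 7843 > 0  ⇒  (a,b)_∞ = +1.
v=3: a=3^0·(≡2), b=3^-6·(≡1) mod 3; (2|3)=-1, (1|3)=+1; (−1)^{0·-6·1}·(-1)^-6·(+1)^0 = +1.
v=23: a=23^0·(≡11), b=23^1·(≡7) mod 23; (11|23)=-1, (7|23)=-1; (−1)^{0·1·11}·(-1)^1·(-1)^0 = -1.
Ram(11, 7843) = {2, 11, 23, 31}; no ℚ_2-point on the conic.

[2, 11, 23, 31]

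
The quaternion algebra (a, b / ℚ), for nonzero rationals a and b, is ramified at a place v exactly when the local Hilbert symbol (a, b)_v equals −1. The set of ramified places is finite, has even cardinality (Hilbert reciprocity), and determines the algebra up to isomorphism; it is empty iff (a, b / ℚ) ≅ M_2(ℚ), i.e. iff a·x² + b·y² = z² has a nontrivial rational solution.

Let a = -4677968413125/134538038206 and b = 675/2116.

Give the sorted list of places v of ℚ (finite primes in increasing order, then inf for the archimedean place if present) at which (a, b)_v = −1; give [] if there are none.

Mod squares: a ≡ -6006, b ≡ 3. Check v ∈ {∞, 2, 3, 5, 7, 11, 13, 23, 29, 31, 41}.
v=7: a=7^3·(≡5), b=7^0·(≡5) mod 7; (5|7)=-1, (5|7)=-1; (−1)^{3·0·3}·(-1)^0·(-1)^3 = -1.
v=2: v_2(a)=-1, v_2(b)=-2; units ≡ 5, 3 (mod 8); ε·ε+αω+βω = 0·1+-1·1+-2·1 ≡ 1  ⇒  (a,b)_2 = -1.
v=29: a=29^2·(≡21), b=29^0·(≡21) mod 29; (21|29)=-1, (21|29)=-1; (−1)^{2·0·14}·(-1)^0·(-1)^2 = +1.
v=31: a=31^2·(≡16), b=31^0·(≡3) mod 31; (16|31)=+1, (3|31)=-1; (−1)^{2·0·15}·(+1)^0·(-1)^2 = +1.
v=23: a=23^-4·(≡11), b=23^-2·(≡2) mod 23; (11|23)=-1, (2|23)=+1; (−1)^{-4·-2·11}·(-1)^-2·(+1)^-4 = +1.
v=5: a=5^4·(≡4), b=5^2·(≡2) mod 5; (4|5)=+1, (2|5)=-1; (−1)^{4·2·2}·(+1)^2·(-1)^4 = +1.
v=3: a=3^3·(≡2), b=3^3·(≡1) mod 3; (2|3)=-1, (1|3)=+1; (−1)^{3·3·1}·(-1)^3·(+1)^3 = +1.
v=∞: -6006 < 0 and 3 > 0  ⇒  (a,b)_∞ = +1.
v=11: a=11^-1·(≡5), b=11^0·(≡1) mod 11; (5|11)=+1, (1|11)=+1; (−1)^{-1·0·5}·(+1)^0·(+1)^-1 = +1.
v=41: a=41^-2·(≡18), b=41^0·(≡27) mod 41; (18|41)=+1, (27|41)=-1; (−1)^{-2·0·20}·(+1)^0·(-1)^-2 = +1.
v=13: a=13^-1·(≡8), b=13^0·(≡9) mod 13; (8|13)=-1, (9|13)=+1; (−1)^{-1·0·6}·(-1)^0·(+1)^-1 = +1.
|Ram(-6006, 3)| = 2, even; anisotropic at {2, 7}.

[2, 7]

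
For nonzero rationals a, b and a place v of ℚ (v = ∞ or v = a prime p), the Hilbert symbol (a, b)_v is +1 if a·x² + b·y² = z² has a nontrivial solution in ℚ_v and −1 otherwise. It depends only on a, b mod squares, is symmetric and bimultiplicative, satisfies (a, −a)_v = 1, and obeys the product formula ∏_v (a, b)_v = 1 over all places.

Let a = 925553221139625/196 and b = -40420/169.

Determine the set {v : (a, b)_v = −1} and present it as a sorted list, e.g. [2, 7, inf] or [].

[3, 5, 23, 43]

(a, b) ≡ (9064185, -10105) mod (ℚ^×)²; places V = {2, 3, 5, 7, 13, 23, 43, 47, ∞}.
(a,b)_7: α=-2, u≡2; β=0, v≡5 (mod 7); (2|7)=+1, (5|7)=-1; sign (−1)^0·+1^0·-1^-2 = +1.
(a,b)_23: α=1, u≡8; β=0, v≡19 (mod 23); (8|23)=+1, (19|23)=-1; sign (−1)^0·+1^0·-1^1 = -1.
(a,b)_47: α=3, u≡42; β=1, v≡23 (mod 47); (42|47)=+1, (23|47)=-1; sign (−1)^1·+1^1·-1^3 = +1.
(a,b)_43: α=3, u≡21; β=1, v≡41 (mod 43); (21|43)=+1, (41|43)=+1; sign (−1)^1·+1^1·+1^3 = -1.
(a,b)_2: α=-2, β=2; u≡1, v≡7 (mod 8); ε(u)ε(v)=0·1, αω(v)=-2·0, βω(u)=2·0; sum ≡ 0  ⇒  +1.
(a,b)_13: α=1, u≡9; β=-2, v≡10 (mod 13); (9|13)=+1, (10|13)=+1; sign (−1)^0·+1^-2·+1^1 = +1.
(a,b)_5: α=3, u≡2; β=1, v≡4 (mod 5); (2|5)=-1, (4|5)=+1; sign (−1)^0·-1^1·+1^3 = -1.
(a,b)_∞: sgn(9064185)=+, sgn(-10105)=−, so +1.
(a,b)_3: α=1, u≡2; β=0, v≡2 (mod 3); (2|3)=-1, (2|3)=-1; sign (−1)^0·-1^0·-1^1 = -1.
(9064185, -10105 / ℚ) ramifies at {3, 5, 23, 43}: a division algebra.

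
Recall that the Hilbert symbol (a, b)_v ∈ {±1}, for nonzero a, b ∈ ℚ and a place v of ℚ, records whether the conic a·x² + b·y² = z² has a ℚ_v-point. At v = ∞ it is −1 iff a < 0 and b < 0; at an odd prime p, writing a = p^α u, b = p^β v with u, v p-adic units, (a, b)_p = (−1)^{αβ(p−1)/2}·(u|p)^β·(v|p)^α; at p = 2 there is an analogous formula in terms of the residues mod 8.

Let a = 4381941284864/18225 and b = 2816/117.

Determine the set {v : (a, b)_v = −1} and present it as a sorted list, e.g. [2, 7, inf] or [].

[2, 29]

(a, b) ≡ (13079, 143) mod (ℚ^×)²; places V = {2, 3, 5, 11, 13, 29, 41, ∞}.
(a,b)_∞: sgn(13079)=+, sgn(143)=+, so +1.
(a,b)_41: α=1, u≡31; β=0, v≡9 (mod 41); (31|41)=+1, (9|41)=+1; sign (−1)^0·+1^0·+1^1 = +1.
(a,b)_2: α=14, β=8; u≡7, v≡7 (mod 8); ε(u)ε(v)=1·1, αω(v)=14·0, βω(u)=8·0; sum ≡ 1  ⇒  -1.
(a,b)_3: α=-6, u≡2; β=-2, v≡2 (mod 3); (2|3)=-1, (2|3)=-1; sign (−1)^0·-1^-2·-1^-6 = +1.
(a,b)_13: α=2, u≡10; β=-1, v≡11 (mod 13); (10|13)=+1, (11|13)=-1; sign (−1)^0·+1^-1·-1^2 = +1.
(a,b)_5: α=-2, u≡1; β=0, v≡3 (mod 5); (1|5)=+1, (3|5)=-1; sign (−1)^0·+1^0·-1^-2 = +1.
(a,b)_29: α=1, u≡4; β=0, v≡3 (mod 29); (4|29)=+1, (3|29)=-1; sign (−1)^0·+1^0·-1^1 = -1.
(a,b)_11: α=3, u≡1; β=1, v≡2 (mod 11); (1|11)=+1, (2|11)=-1; sign (−1)^1·+1^1·-1^3 = +1.
|Ram(13079, 143)| = 2, even; anisotropic at {2, 29}.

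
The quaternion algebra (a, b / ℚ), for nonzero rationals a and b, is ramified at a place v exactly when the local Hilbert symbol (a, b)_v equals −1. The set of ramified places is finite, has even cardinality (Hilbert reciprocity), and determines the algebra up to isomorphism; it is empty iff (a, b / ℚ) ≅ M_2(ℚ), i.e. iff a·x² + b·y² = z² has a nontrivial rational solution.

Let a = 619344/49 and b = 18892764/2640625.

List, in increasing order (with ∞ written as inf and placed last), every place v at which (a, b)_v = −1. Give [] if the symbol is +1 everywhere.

[11, 31]

Mod squares: a ≡ 4301, b ≡ 6479. Check v ∈ {∞, 2, 3, 5, 7, 11, 13, 17, 19, 23, 31}.
v=13: a=13^0·(≡5), b=13^-2·(≡6) mod 13; (5|13)=-1, (6|13)=-1; (−1)^{0·-2·6}·(-1)^-2·(-1)^0 = +1.
v=3: a=3^2·(≡2), b=3^6·(≡2) mod 3; (2|3)=-1, (2|3)=-1; (−1)^{2·6·1}·(-1)^6·(-1)^2 = +1.
v=19: a=19^0·(≡7), b=19^1·(≡2) mod 19; (7|19)=+1, (2|19)=-1; (−1)^{0·1·9}·(+1)^1·(-1)^0 = +1.
v=17: a=17^1·(≡8), b=17^0·(≡8) mod 17; (8|17)=+1, (8|17)=+1; (−1)^{1·0·8}·(+1)^0·(+1)^1 = +1.
v=11: a=11^1·(≡10), b=11^1·(≡8) mod 11; (10|11)=-1, (8|11)=-1; (−1)^{1·1·5}·(-1)^1·(-1)^1 = -1.
v=23: a=23^1·(≡6), b=23^0·(≡16) mod 23; (6|23)=+1, (16|23)=+1; (−1)^{1·0·11}·(+1)^0·(+1)^1 = +1.
v=5: a=5^0·(≡1), b=5^-6·(≡1) mod 5; (1|5)=+1, (1|5)=+1; (−1)^{0·-6·2}·(+1)^-6·(+1)^0 = +1.
v=31: a=31^0·(≡29), b=31^1·(≡21) mod 31; (29|31)=-1, (21|31)=-1; (−1)^{0·1·15}·(-1)^1·(-1)^0 = -1.
v=2: v_2(a)=4, v_2(b)=2; units ≡ 5, 7 (mod 8); ε·ε+αω+βω = 0·1+4·0+2·1 ≡ 0  ⇒  (a,b)_2 = +1.
v=∞: 4301 > 0 and 6479 > 0  ⇒  (a,b)_∞ = +1.
v=7: a=7^-2·(≡5), b=7^0·(≡2) mod 7; (5|7)=-1, (2|7)=+1; (−1)^{-2·0·3}·(-1)^0·(+1)^-2 = +1.
(4301, 6479 / ℚ) ramifies at {11, 31}: a division algebra.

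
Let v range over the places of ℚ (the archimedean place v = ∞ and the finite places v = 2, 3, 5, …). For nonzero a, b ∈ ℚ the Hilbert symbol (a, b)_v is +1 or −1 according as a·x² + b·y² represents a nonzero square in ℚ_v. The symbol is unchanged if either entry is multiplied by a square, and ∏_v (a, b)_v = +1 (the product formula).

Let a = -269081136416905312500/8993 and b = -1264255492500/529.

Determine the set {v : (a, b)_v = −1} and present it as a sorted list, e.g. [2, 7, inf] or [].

Mod squares: a ≡ -2805, b ≡ -13. Check v ∈ {∞, 2, 3, 5, 7, 11, 13, 17, 23}.
v=∞: -2805 < 0 and -13 < 0  ⇒  (a,b)_∞ = -1.
v=2: v_2(a)=2, v_2(b)=2; units ≡ 3, 3 (mod 8); ε·ε+αω+βω = 1·1+2·1+2·1 ≡ 1  ⇒  (a,b)_2 = -1.
v=5: a=5^7·(≡4), b=5^4·(≡3) mod 5; (4|5)=+1, (3|5)=-1; (−1)^{7·4·2}·(+1)^4·(-1)^7 = -1.
v=11: a=11^3·(≡1), b=11^2·(≡4) mod 11; (1|11)=+1, (4|11)=+1; (−1)^{3·2·5}·(+1)^2·(+1)^3 = +1.
v=13: a=13^2·(≡10), b=13^1·(≡9) mod 13; (10|13)=+1, (9|13)=+1; (−1)^{2·1·6}·(+1)^1·(+1)^2 = +1.
v=3: a=3^13·(≡1), b=3^8·(≡2) mod 3; (1|3)=+1, (2|3)=-1; (−1)^{13·8·1}·(+1)^8·(-1)^13 = -1.
v=23: a=23^-2·(≡2), b=23^-2·(≡7) mod 23; (2|23)=+1, (7|23)=-1; (−1)^{-2·-2·11}·(+1)^-2·(-1)^-2 = +1.
v=7: a=7^4·(≡2), b=7^2·(≡1) mod 7; (2|7)=+1, (1|7)=+1; (−1)^{4·2·3}·(+1)^2·(+1)^4 = +1.
v=17: a=17^-1·(≡6), b=17^0·(≡8) mod 17; (6|17)=-1, (8|17)=+1; (−1)^{-1·0·8}·(-1)^0·(+1)^-1 = +1.
Ram(-2805, -13) = {2, 3, 5, ∞}; no ℚ_2-point on the conic.

[2, 3, 5, inf]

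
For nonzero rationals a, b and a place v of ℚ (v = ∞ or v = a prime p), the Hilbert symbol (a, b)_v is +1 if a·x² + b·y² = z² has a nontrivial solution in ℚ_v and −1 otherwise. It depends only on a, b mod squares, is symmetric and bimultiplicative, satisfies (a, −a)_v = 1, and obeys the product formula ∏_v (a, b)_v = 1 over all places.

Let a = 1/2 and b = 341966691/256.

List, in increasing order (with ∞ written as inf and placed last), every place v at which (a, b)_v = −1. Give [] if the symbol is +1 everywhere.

Mod squares: a ≡ 2, b ≡ 34891. Check v ∈ {∞, 2, 3, 11, 23, 37, 41}.
v=11: a=11^0·(≡6), b=11^2·(≡6) mod 11; (6|11)=-1, (6|11)=-1; (−1)^{0·2·5}·(-1)^2·(-1)^0 = +1.
v=2: v_2(a)=-1, v_2(b)=-8; units ≡ 1, 3 (mod 8); ε·ε+αω+βω = 0·1+-1·1+-8·0 ≡ 1  ⇒  (a,b)_2 = -1.
v=37: a=37^0·(≡19), b=37^1·(≡24) mod 37; (19|37)=-1, (24|37)=-1; (−1)^{0·1·18}·(-1)^1·(-1)^0 = -1.
v=3: a=3^0·(≡2), b=3^4·(≡1) mod 3; (2|3)=-1, (1|3)=+1; (−1)^{0·4·1}·(-1)^4·(+1)^0 = +1.
v=23: a=23^0·(≡12), b=23^1·(≡22) mod 23; (12|23)=+1, (22|23)=-1; (−1)^{0·1·11}·(+1)^1·(-1)^0 = +1.
v=∞: 2 > 0 and 34891 > 0  ⇒  (a,b)_∞ = +1.
v=41: a=41^0·(≡21), b=41^1·(≡39) mod 41; (21|41)=+1, (39|41)=+1; (−1)^{0·1·20}·(+1)^1·(+1)^0 = +1.
|Ram(2, 34891)| = 2, even; anisotropic at {2, 37}.

[2, 37]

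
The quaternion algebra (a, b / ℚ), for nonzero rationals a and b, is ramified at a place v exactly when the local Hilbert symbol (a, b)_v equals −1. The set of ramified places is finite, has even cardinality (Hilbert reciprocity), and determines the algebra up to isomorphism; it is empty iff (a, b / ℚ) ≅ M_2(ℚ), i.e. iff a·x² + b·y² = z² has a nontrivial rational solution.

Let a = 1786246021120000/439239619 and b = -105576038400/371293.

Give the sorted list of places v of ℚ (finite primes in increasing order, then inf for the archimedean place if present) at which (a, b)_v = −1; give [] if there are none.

[7, 11]

(a, b) ≡ (38038, -9282) mod (ℚ^×)²; places V = {2, 3, 5, 7, 11, 13, 17, 19, ∞}.
(a,b)_17: α=2, u≡4; β=1, v≡16 (mod 17); (4|17)=+1, (16|17)=+1; sign (−1)^0·+1^1·+1^2 = +1.
(a,b)_5: α=4, u≡3; β=2, v≡3 (mod 5); (3|5)=-1, (3|5)=-1; sign (−1)^0·-1^2·-1^4 = +1.
(a,b)_2: α=17, β=15; u≡3, v≡7 (mod 8); ε(u)ε(v)=1·1, αω(v)=17·0, βω(u)=15·1; sum ≡ 0  ⇒  +1.
(a,b)_19: α=3, u≡1; β=2, v≡7 (mod 19); (1|19)=+1, (7|19)=+1; sign (−1)^0·+1^2·+1^3 = +1.
(a,b)_11: α=1, u≡9; β=0, v≡8 (mod 11); (9|11)=+1, (8|11)=-1; sign (−1)^0·+1^0·-1^1 = -1.
(a,b)_∞: sgn(38038)=+, sgn(-9282)=−, so +1.
(a,b)_3: α=0, u≡1; β=1, v≡2 (mod 3); (1|3)=+1, (2|3)=-1; sign (−1)^0·+1^1·-1^0 = +1.
(a,b)_13: α=-7, u≡9; β=-5, v≡12 (mod 13); (9|13)=+1, (12|13)=+1; sign (−1)^0·+1^-5·+1^-7 = +1.
(a,b)_7: α=-1, u≡1; β=1, v≡4 (mod 7); (1|7)=+1, (4|7)=+1; sign (−1)^1·+1^1·+1^-1 = -1.
(38038, -9282 / ℚ) ramifies at {7, 11}: a division algebra.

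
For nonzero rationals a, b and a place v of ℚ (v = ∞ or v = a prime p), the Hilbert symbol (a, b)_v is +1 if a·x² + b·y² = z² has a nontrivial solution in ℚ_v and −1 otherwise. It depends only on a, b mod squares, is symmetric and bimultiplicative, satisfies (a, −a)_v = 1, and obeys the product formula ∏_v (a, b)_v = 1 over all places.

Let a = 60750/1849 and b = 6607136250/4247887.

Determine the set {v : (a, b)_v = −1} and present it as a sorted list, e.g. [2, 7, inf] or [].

(a, b) ≡ (30, 6006) mod (ℚ^×)²; places V = {2, 3, 5, 7, 11, 13, 19, 37, 41, 43, ∞}.
(a,b)_2: α=1, β=1; u≡7, v≡3 (mod 8); ε(u)ε(v)=1·1, αω(v)=1·1, βω(u)=1·0; sum ≡ 0  ⇒  +1.
(a,b)_43: α=-2, u≡34; β=0, v≡20 (mod 43); (34|43)=-1, (20|43)=-1; sign (−1)^0·-1^0·-1^-2 = +1.
(a,b)_3: α=5, u≡1; β=3, v≡1 (mod 3); (1|3)=+1, (1|3)=+1; sign (−1)^1·+1^3·+1^5 = -1.
(a,b)_∞: sgn(30)=+, sgn(6006)=+, so +1.
(a,b)_37: α=0, u≡4; β=2, v≡28 (mod 37); (4|37)=+1, (28|37)=+1; sign (−1)^0·+1^2·+1^0 = +1.
(a,b)_41: α=0, u≡38; β=-2, v≡1 (mod 41); (38|41)=-1, (1|41)=+1; sign (−1)^0·-1^-2·+1^0 = +1.
(a,b)_7: α=0, u≡4; β=-1, v≡2 (mod 7); (4|7)=+1, (2|7)=+1; sign (−1)^0·+1^-1·+1^0 = +1.
(a,b)_11: α=0, u≡8; β=1, v≡7 (mod 11); (8|11)=-1, (7|11)=-1; sign (−1)^0·-1^1·-1^0 = -1.
(a,b)_13: α=0, u≡9; β=1, v≡7 (mod 13); (9|13)=+1, (7|13)=-1; sign (−1)^0·+1^1·-1^0 = +1.
(a,b)_5: α=3, u≡4; β=4, v≡4 (mod 5); (4|5)=+1, (4|5)=+1; sign (−1)^0·+1^4·+1^3 = +1.
(a,b)_19: α=0, u≡17; β=-2, v≡10 (mod 19); (17|19)=+1, (10|19)=-1; sign (−1)^0·+1^-2·-1^0 = +1.
|Ram(30, 6006)| = 2, even; anisotropic at {3, 11}.

[3, 11]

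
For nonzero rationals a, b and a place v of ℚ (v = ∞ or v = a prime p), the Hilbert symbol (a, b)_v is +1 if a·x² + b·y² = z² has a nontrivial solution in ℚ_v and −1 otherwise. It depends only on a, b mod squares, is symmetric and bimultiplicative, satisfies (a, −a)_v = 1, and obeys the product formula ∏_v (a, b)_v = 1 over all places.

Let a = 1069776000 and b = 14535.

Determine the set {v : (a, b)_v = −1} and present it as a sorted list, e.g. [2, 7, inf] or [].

[17, 23]

(a, b) ≡ (74290, 1615) mod (ℚ^×)²; places V = {2, 3, 5, 17, 19, 23, ∞}.
(a,b)_23: α=1, u≡20; β=0, v≡22 (mod 23); (20|23)=-1, (22|23)=-1; sign (−1)^0·-1^0·-1^1 = -1.
(a,b)_∞: sgn(74290)=+, sgn(1615)=+, so +1.
(a,b)_17: α=1, u≡1; β=1, v≡5 (mod 17); (1|17)=+1, (5|17)=-1; sign (−1)^0·+1^1·-1^1 = -1.
(a,b)_19: α=1, u≡8; β=1, v≡5 (mod 19); (8|19)=-1, (5|19)=+1; sign (−1)^1·-1^1·+1^1 = +1.
(a,b)_3: α=2, u≡1; β=2, v≡1 (mod 3); (1|3)=+1, (1|3)=+1; sign (−1)^0·+1^2·+1^2 = +1.
(a,b)_2: α=7, β=0; u≡1, v≡7 (mod 8); ε(u)ε(v)=0·1, αω(v)=7·0, βω(u)=0·0; sum ≡ 0  ⇒  +1.
(a,b)_5: α=3, u≡3; β=1, v≡2 (mod 5); (3|5)=-1, (2|5)=-1; sign (−1)^0·-1^1·-1^3 = +1.
(74290, 1615 / ℚ) ramifies at {17, 23}: a division algebra.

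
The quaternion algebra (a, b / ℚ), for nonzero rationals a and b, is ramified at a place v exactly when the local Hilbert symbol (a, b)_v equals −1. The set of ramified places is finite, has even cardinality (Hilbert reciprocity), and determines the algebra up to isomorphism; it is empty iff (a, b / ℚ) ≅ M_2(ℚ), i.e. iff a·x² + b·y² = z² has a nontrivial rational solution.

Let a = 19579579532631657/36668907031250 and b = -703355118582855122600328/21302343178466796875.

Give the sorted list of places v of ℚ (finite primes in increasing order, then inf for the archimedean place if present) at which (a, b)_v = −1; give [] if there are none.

(a, b) ≡ (66, -22) mod (ℚ^×)²; places V = {2, 3, 5, 7, 11, 13, 17, 23, 29, 31, 37, 47, ∞}.
(a,b)_5: α=-8, u≡1; β=-12, v≡3 (mod 5); (1|5)=+1, (3|5)=-1; sign (−1)^0·+1^-12·-1^-8 = +1.
(a,b)_23: α=2, u≡14; β=2, v≡9 (mod 23); (14|23)=-1, (9|23)=+1; sign (−1)^0·-1^2·+1^2 = +1.
(a,b)_31: α=-2, u≡18; β=-2, v≡28 (mod 31); (18|31)=+1, (28|31)=+1; sign (−1)^0·+1^-2·+1^-2 = +1.
(a,b)_37: α=2, u≡18; β=4, v≡5 (mod 37); (18|37)=-1, (5|37)=-1; sign (−1)^0·-1^4·-1^2 = +1.
(a,b)_17: α=-2, u≡9; β=-2, v≡11 (mod 17); (9|17)=+1, (11|17)=-1; sign (−1)^0·+1^-2·-1^-2 = +1.
(a,b)_7: α=2, u≡6; β=4, v≡5 (mod 7); (6|7)=-1, (5|7)=-1; sign (−1)^0·-1^4·-1^2 = +1.
(a,b)_13: α=-2, u≡12; β=-4, v≡3 (mod 13); (12|13)=+1, (3|13)=+1; sign (−1)^0·+1^-4·+1^-2 = +1.
(a,b)_3: α=3, u≡1; β=2, v≡2 (mod 3); (1|3)=+1, (2|3)=-1; sign (−1)^0·+1^2·-1^3 = -1.
(a,b)_11: α=1, u≡7; β=-1, v≡5 (mod 11); (7|11)=-1, (5|11)=+1; sign (−1)^1·-1^-1·+1^1 = +1.
(a,b)_47: α=2, u≡22; β=4, v≡42 (mod 47); (22|47)=-1, (42|47)=+1; sign (−1)^0·-1^4·+1^2 = +1.
(a,b)_29: α=2, u≡27; β=2, v≡13 (mod 29); (27|29)=-1, (13|29)=+1; sign (−1)^0·-1^2·+1^2 = +1.
(a,b)_∞: sgn(66)=+, sgn(-22)=−, so +1.
(a,b)_2: α=-1, β=3; u≡1, v≡5 (mod 8); ε(u)ε(v)=0·0, αω(v)=-1·1, βω(u)=3·0; sum ≡ 1  ⇒  -1.
(66, -22 / ℚ) ramifies at {2, 3}: a division algebra.

[2, 3]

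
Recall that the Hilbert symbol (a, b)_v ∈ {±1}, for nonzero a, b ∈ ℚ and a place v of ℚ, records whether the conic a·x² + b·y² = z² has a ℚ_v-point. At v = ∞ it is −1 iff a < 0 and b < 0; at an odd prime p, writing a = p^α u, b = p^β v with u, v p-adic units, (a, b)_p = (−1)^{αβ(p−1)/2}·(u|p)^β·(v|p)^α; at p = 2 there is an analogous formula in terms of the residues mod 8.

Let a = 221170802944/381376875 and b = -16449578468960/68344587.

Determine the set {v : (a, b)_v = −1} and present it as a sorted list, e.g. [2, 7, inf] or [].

Mod squares: a ≡ 3, b ≡ -3570. Check v ∈ {∞, 2, 3, 5, 7, 11, 13, 17, 19, 37, 41, 43}.
v=∞: 3 > 0 and -3570 < 0  ⇒  (a,b)_∞ = +1.
v=43: a=43^0·(≡8), b=43^-2·(≡34) mod 43; (8|43)=-1, (34|43)=-1; (−1)^{0·-2·21}·(-1)^-2·(-1)^0 = +1.
v=3: a=3^-1·(≡1), b=3^-3·(≡1) mod 3; (1|3)=+1, (1|3)=+1; (−1)^{-1·-3·1}·(+1)^-3·(+1)^-1 = -1.
v=19: a=19^2·(≡3), b=19^2·(≡10) mod 19; (3|19)=-1, (10|19)=-1; (−1)^{2·2·9}·(-1)^2·(-1)^2 = +1.
v=11: a=11^-2·(≡3), b=11^0·(≡4) mod 11; (3|11)=+1, (4|11)=+1; (−1)^{-2·0·5}·(+1)^0·(+1)^-2 = +1.
v=13: a=13^2·(≡1), b=13^2·(≡8) mod 13; (1|13)=+1, (8|13)=-1; (−1)^{2·2·6}·(+1)^2·(-1)^2 = +1.
v=17: a=17^2·(≡3), b=17^3·(≡6) mod 17; (3|17)=-1, (6|17)=-1; (−1)^{2·3·8}·(-1)^3·(-1)^2 = -1.
v=41: a=41^-2·(≡11), b=41^0·(≡12) mod 41; (11|41)=-1, (12|41)=-1; (−1)^{-2·0·20}·(-1)^0·(-1)^-2 = +1.
v=2: v_2(a)=8, v_2(b)=5; units ≡ 3, 7 (mod 8); ε·ε+αω+βω = 1·1+8·0+5·1 ≡ 0  ⇒  (a,b)_2 = +1.
v=7: a=7^2·(≡5), b=7^3·(≡1) mod 7; (5|7)=-1, (1|7)=+1; (−1)^{2·3·3}·(-1)^3·(+1)^2 = -1.
v=37: a=37^0·(≡7), b=37^-2·(≡23) mod 37; (7|37)=+1, (23|37)=-1; (−1)^{0·-2·18}·(+1)^-2·(-1)^0 = +1.
v=5: a=5^-4·(≡3), b=5^1·(≡4) mod 5; (3|5)=-1, (4|5)=+1; (−1)^{-4·1·2}·(-1)^1·(+1)^-4 = -1.
(3, -3570 / ℚ) ramifies at {3, 5, 7, 17}: a division algebra.

[3, 5, 7, 17]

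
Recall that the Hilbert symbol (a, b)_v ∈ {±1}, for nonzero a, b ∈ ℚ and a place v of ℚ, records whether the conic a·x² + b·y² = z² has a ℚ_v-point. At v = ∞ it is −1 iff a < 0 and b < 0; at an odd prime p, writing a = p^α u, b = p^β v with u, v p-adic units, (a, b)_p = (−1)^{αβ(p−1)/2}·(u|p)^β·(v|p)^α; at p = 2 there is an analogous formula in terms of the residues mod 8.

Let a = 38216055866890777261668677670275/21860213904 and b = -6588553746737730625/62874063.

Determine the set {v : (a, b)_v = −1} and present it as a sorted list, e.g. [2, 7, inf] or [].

(a, b) ≡ (20821739, -7) mod (ℚ^×)²; places V = {2, 3, 5, 7, 11, 13, 19, 23, 29, 31, 37, 53, ∞}.
(a,b)_23: α=3, u≡18; β=2, v≡6 (mod 23); (18|23)=+1, (6|23)=+1; sign (−1)^0·+1^2·+1^3 = +1.
(a,b)_7: α=2, u≡2; β=-1, v≡3 (mod 7); (2|7)=+1, (3|7)=-1; sign (−1)^0·+1^-1·-1^2 = +1.
(a,b)_29: α=3, u≡6; β=0, v≡9 (mod 29); (6|29)=+1, (9|29)=+1; sign (−1)^0·+1^0·+1^3 = +1.
(a,b)_3: α=-6, u≡2; β=-8, v≡2 (mod 3); (2|3)=-1, (2|3)=-1; sign (−1)^0·-1^-8·-1^-6 = +1.
(a,b)_11: α=2, u≡4; β=2, v≡3 (mod 11); (4|11)=+1, (3|11)=+1; sign (−1)^0·+1^2·+1^2 = +1.
(a,b)_19: α=3, u≡12; β=2, v≡10 (mod 19); (12|19)=-1, (10|19)=-1; sign (−1)^0·-1^2·-1^3 = -1.
(a,b)_37: α=-4, u≡36; β=-2, v≡27 (mod 37); (36|37)=+1, (27|37)=+1; sign (−1)^0·+1^-2·+1^-4 = +1.
(a,b)_2: α=-4, β=0; u≡3, v≡1 (mod 8); ε(u)ε(v)=1·0, αω(v)=-4·0, βω(u)=0·1; sum ≡ 0  ⇒  +1.
(a,b)_∞: sgn(20821739)=+, sgn(-7)=−, so +1.
(a,b)_13: α=4, u≡10; β=2, v≡7 (mod 13); (10|13)=+1, (7|13)=-1; sign (−1)^0·+1^2·-1^4 = +1.
(a,b)_5: α=2, u≡4; β=4, v≡2 (mod 5); (4|5)=+1, (2|5)=-1; sign (−1)^0·+1^4·-1^2 = +1.
(a,b)_31: α=3, u≡26; β=2, v≡11 (mod 31); (26|31)=-1, (11|31)=-1; sign (−1)^0·-1^2·-1^3 = -1.
(a,b)_53: α=3, u≡2; β=2, v≡43 (mod 53); (2|53)=-1, (43|53)=+1; sign (−1)^0·-1^2·+1^3 = +1.
(20821739, -7 / ℚ) ramifies at {19, 31}: a division algebra.

[19, 31]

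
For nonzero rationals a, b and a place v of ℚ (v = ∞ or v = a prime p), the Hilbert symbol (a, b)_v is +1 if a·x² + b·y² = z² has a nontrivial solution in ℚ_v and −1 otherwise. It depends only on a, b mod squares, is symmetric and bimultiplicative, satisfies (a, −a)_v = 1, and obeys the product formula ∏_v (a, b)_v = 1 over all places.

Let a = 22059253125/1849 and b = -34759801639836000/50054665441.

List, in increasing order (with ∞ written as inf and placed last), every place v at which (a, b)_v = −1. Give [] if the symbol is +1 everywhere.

Mod squares: a ≡ 23205, b ≡ -1190. Check v ∈ {∞, 2, 3, 5, 7, 11, 13, 17, 41, 43}.
v=5: a=5^5·(≡4), b=5^3·(≡2) mod 5; (4|5)=+1, (2|5)=-1; (−1)^{5·3·2}·(+1)^3·(-1)^5 = -1.
v=13: a=13^3·(≡12), b=13^6·(≡2) mod 13; (12|13)=+1, (2|13)=-1; (−1)^{3·6·6}·(+1)^6·(-1)^3 = -1.
v=41: a=41^0·(≡31), b=41^2·(≡31) mod 41; (31|41)=+1, (31|41)=+1; (−1)^{0·2·20}·(+1)^2·(+1)^0 = +1.
v=43: a=43^-2·(≡27), b=43^-4·(≡4) mod 43; (27|43)=-1, (4|43)=+1; (−1)^{-2·-4·21}·(-1)^-4·(+1)^-2 = +1.
v=2: v_2(a)=0, v_2(b)=5; units ≡ 5, 5 (mod 8); ε·ε+αω+βω = 0·0+0·1+5·1 ≡ 1  ⇒  (a,b)_2 = -1.
v=17: a=17^1·(≡6), b=17^1·(≡13) mod 17; (6|17)=-1, (13|17)=+1; (−1)^{1·1·8}·(-1)^1·(+1)^1 = -1.
v=11: a=11^0·(≡8), b=11^-4·(≡9) mod 11; (8|11)=-1, (9|11)=+1; (−1)^{0·-4·5}·(-1)^-4·(+1)^0 = +1.
v=7: a=7^1·(≡2), b=7^1·(≡6) mod 7; (2|7)=+1, (6|7)=-1; (−1)^{1·1·3}·(+1)^1·(-1)^1 = +1.
v=3: a=3^3·(≡1), b=3^2·(≡1) mod 3; (1|3)=+1, (1|3)=+1; (−1)^{3·2·1}·(+1)^2·(+1)^3 = +1.
v=∞: 23205 > 0 and -1190 < 0  ⇒  (a,b)_∞ = +1.
(23205, -1190 / ℚ) ramifies at {2, 5, 13, 17}: a division algebra.

[2, 5, 13, 17]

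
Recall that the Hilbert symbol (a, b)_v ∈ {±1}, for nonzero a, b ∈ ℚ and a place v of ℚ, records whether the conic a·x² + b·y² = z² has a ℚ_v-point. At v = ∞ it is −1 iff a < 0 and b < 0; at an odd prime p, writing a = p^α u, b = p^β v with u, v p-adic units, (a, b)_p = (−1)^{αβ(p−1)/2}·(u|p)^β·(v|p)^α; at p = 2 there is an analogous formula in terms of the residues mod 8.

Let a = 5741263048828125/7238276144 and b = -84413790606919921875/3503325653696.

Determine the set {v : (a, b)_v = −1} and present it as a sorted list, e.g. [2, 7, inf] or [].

[2, 3, 5, 7, 11, 29]

(a, b) ≡ (33495, -385) mod (ℚ^×)²; places V = {2, 3, 5, 7, 11, 13, 29, 53, ∞}.
(a,b)_13: α=6, u≡2; β=8, v≡7 (mod 13); (2|13)=-1, (7|13)=-1; sign (−1)^0·-1^8·-1^6 = +1.
(a,b)_5: α=9, u≡4; β=9, v≡2 (mod 5); (4|5)=+1, (2|5)=-1; sign (−1)^0·+1^9·-1^9 = -1.
(a,b)_3: α=1, u≡2; β=2, v≡2 (mod 3); (2|3)=-1, (2|3)=-1; sign (−1)^0·-1^2·-1^1 = -1.
(a,b)_29: α=1, u≡9; β=2, v≡14 (mod 29); (9|29)=+1, (14|29)=-1; sign (−1)^0·+1^2·-1^1 = -1.
(a,b)_11: α=-5, u≡3; β=-7, v≡3 (mod 11); (3|11)=+1, (3|11)=+1; sign (−1)^1·+1^-7·+1^-5 = -1.
(a,b)_53: α=-2, u≡38; β=-2, v≡32 (mod 53); (38|53)=+1, (32|53)=-1; sign (−1)^0·+1^-2·-1^-2 = +1.
(a,b)_2: α=-4, β=-6; u≡7, v≡7 (mod 8); ε(u)ε(v)=1·1, αω(v)=-4·0, βω(u)=-6·0; sum ≡ 1  ⇒  -1.
(a,b)_∞: sgn(33495)=+, sgn(-385)=−, so +1.
(a,b)_7: α=1, u≡4; β=1, v≡2 (mod 7); (4|7)=+1, (2|7)=+1; sign (−1)^1·+1^1·+1^1 = -1.
Ram(33495, -385) = {2, 3, 5, 7, 11, 29}; no ℚ_2-point on the conic.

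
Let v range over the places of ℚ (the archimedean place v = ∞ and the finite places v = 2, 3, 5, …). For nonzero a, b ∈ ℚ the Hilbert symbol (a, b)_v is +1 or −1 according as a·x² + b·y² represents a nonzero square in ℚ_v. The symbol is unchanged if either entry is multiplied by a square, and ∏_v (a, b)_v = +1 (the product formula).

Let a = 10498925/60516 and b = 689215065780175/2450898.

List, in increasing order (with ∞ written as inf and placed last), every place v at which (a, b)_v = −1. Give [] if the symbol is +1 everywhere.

(a, b) ≡ (437, 474172094) mod (ℚ^×)²; places V = {2, 3, 5, 11, 19, 23, 31, 37, 41, 43, ∞}.
(a,b)_19: α=1, u≡17; β=1, v≡10 (mod 19); (17|19)=+1, (10|19)=-1; sign (−1)^1·+1^1·-1^1 = +1.
(a,b)_2: α=-2, β=-1; u≡5, v≡7 (mod 8); ε(u)ε(v)=0·1, αω(v)=-2·0, βω(u)=-1·1; sum ≡ 1  ⇒  -1.
(a,b)_37: α=0, u≡33; β=1, v≡17 (mod 37); (33|37)=+1, (17|37)=-1; sign (−1)^0·+1^1·-1^0 = +1.
(a,b)_43: α=0, u≡3; β=1, v≡18 (mod 43); (3|43)=-1, (18|43)=-1; sign (−1)^0·-1^1·-1^0 = -1.
(a,b)_3: α=-2, u≡2; β=-6, v≡2 (mod 3); (2|3)=-1, (2|3)=-1; sign (−1)^0·-1^-6·-1^-2 = +1.
(a,b)_11: α=0, u≡6; β=3, v≡2 (mod 11); (6|11)=-1, (2|11)=-1; sign (−1)^0·-1^3·-1^0 = -1.
(a,b)_∞: sgn(437)=+, sgn(474172094)=+, so +1.
(a,b)_31: α=2, u≡11; β=3, v≡16 (mod 31); (11|31)=-1, (16|31)=+1; sign (−1)^0·-1^3·+1^2 = -1.
(a,b)_41: α=-2, u≡30; β=-2, v≡25 (mod 41); (30|41)=-1, (25|41)=+1; sign (−1)^0·-1^-2·+1^-2 = +1.
(a,b)_5: α=2, u≡2; β=2, v≡4 (mod 5); (2|5)=-1, (4|5)=+1; sign (−1)^0·-1^2·+1^2 = +1.
(a,b)_23: α=1, u≡21; β=1, v≡9 (mod 23); (21|23)=-1, (9|23)=+1; sign (−1)^1·-1^1·+1^1 = +1.
|Ram(437, 474172094)| = 4, even; anisotropic at {2, 11, 31, 43}.

[2, 11, 31, 43]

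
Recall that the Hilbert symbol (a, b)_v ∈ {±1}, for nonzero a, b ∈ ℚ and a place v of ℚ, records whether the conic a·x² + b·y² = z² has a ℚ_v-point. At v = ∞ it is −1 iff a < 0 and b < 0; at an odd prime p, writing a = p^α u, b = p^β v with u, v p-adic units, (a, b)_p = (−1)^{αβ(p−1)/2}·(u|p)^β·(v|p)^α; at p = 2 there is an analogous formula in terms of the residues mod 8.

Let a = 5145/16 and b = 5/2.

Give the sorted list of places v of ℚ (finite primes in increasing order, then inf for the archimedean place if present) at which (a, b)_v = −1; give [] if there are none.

Mod squares: a ≡ 105, b ≡ 10. Check v ∈ {∞, 2, 3, 5, 7}.
v=5: a=5^1·(≡4), b=5^1·(≡3) mod 5; (4|5)=+1, (3|5)=-1; (−1)^{1·1·2}·(+1)^1·(-1)^1 = -1.
v=2: v_2(a)=-4, v_2(b)=-1; units ≡ 1, 5 (mod 8); ε·ε+αω+βω = 0·0+-4·1+-1·0 ≡ 0  ⇒  (a,b)_2 = +1.
v=∞: 105 > 0 and 10 > 0  ⇒  (a,b)_∞ = +1.
v=3: a=3^1·(≡2), b=3^0·(≡1) mod 3; (2|3)=-1, (1|3)=+1; (−1)^{1·0·1}·(-1)^0·(+1)^1 = +1.
v=7: a=7^3·(≡4), b=7^0·(≡6) mod 7; (4|7)=+1, (6|7)=-1; (−1)^{3·0·3}·(+1)^0·(-1)^3 = -1.
Ram(105, 10) = {5, 7}; no ℚ_5-point on the conic.

[5, 7]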